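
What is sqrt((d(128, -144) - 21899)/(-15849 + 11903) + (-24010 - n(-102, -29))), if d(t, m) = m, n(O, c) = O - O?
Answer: I*sqrt(373770711482)/3946 ≈ 154.93*I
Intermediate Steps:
n(O, c) = 0
sqrt((d(128, -144) - 21899)/(-15849 + 11903) + (-24010 - n(-102, -29))) = sqrt((-144 - 21899)/(-15849 + 11903) + (-24010 - 1*0)) = sqrt(-22043/(-3946) + (-24010 + 0)) = sqrt(-22043*(-1/3946) - 24010) = sqrt(22043/3946 - 24010) = sqrt(-94721417/3946) = I*sqrt(373770711482)/3946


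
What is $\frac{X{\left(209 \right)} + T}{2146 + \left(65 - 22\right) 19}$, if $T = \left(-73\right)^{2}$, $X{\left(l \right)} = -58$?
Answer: $\frac{5271}{2963} \approx 1.7789$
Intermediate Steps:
$T = 5329$
$\frac{X{\left(209 \right)} + T}{2146 + \left(65 - 22\right) 19} = \frac{-58 + 5329}{2146 + \left(65 - 22\right) 19} = \frac{5271}{2146 + 43 \cdot 19} = \frac{5271}{2146 + 817} = \frac{5271}{2963}$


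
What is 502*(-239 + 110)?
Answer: -64758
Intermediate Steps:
502*(-239 + 110) = 502*(-129) = -64758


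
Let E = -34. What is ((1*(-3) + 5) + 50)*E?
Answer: -1768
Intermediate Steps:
((1*(-3) + 5) + 50)*E = ((1*(-3) + 5) + 50)*(-34) = ((-3 + 5) + 50)*(-34) = (2 + 50)*(-34) = 52*(-34) = -1768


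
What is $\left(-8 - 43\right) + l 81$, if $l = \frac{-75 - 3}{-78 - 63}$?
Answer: $- \frac{291}{47} \approx -6.1915$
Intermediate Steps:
$l = \frac{26}{47}$ ($l = - \frac{78}{-141} = \left(-78\right) \left(- \frac{1}{141}\right) = \frac{26}{47} \approx 0.55319$)
$\left(-8 - 43\right) + l 81 = \left(-8 - 43\right) + \frac{26}{47} \cdot 81 = -51 + \frac{2106}{47} = - \frac{291}{47}$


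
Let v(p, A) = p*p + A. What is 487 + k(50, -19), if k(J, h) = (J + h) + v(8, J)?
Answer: 632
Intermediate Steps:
v(p, A) = A + p**2 (v(p, A) = p**2 + A = A + p**2)
k(J, h) = 64 + h + 2*J (k(J, h) = (J + h) + (J + 8**2) = (J + h) + (J + 64) = (J + h) + (64 + J) = 64 + h + 2*J)
487 + k(50, -19) = 487 + (64 - 19 + 2*50) = 487 + (64 - 19 + 100) = 487 + 145 = 632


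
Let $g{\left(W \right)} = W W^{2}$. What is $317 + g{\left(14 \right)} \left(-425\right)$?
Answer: $-1165883$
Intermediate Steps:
$g{\left(W \right)} = W^{3}$
$317 + g{\left(14 \right)} \left(-425\right) = 317 + 14^{3} \left(-425\right) = 317 + 2744 \left(-425\right) = 317 - 1166200 = -1165883$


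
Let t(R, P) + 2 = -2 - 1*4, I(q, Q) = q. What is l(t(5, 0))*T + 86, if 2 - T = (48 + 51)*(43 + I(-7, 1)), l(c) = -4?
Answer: 14334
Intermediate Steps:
t(R, P) = -8 (t(R, P) = -2 + (-2 - 1*4) = -2 + (-2 - 4) = -2 - 6 = -8)
T = -3562 (T = 2 - (48 + 51)*(43 - 7) = 2 - 99*36 = 2 - 1*3564 = 2 - 3564 = -3562)
l(t(5, 0))*T + 86 = -4*(-3562) + 86 = 14248 + 86 = 14334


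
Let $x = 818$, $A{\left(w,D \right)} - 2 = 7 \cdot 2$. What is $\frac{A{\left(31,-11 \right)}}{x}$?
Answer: $\frac{8}{409} \approx 0.01956$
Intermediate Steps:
$A{\left(w,D \right)} = 16$ ($A{\left(w,D \right)} = 2 + 7 \cdot 2 = 2 + 14 = 16$)
$\frac{A{\left(31,-11 \right)}}{x} = \frac{16}{818} = 16 \cdot \frac{1}{818} = \frac{8}{409}$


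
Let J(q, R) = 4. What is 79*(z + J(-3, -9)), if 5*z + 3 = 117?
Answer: 10586/5 ≈ 2117.2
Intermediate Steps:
z = 114/5 (z = -⅗ + (⅕)*117 = -⅗ + 117/5 = 114/5 ≈ 22.800)
79*(z + J(-3, -9)) = 79*(114/5 + 4) = 79*(134/5) = 10586/5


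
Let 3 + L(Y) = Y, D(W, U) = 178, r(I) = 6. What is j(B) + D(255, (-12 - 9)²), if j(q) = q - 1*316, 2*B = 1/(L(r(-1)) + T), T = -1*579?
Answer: -158977/1152 ≈ -138.00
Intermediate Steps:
T = -579
L(Y) = -3 + Y
B = -1/1152 (B = 1/(2*((-3 + 6) - 579)) = 1/(2*(3 - 579)) = (½)/(-576) = (½)*(-1/576) = -1/1152 ≈ -0.00086806)
j(q) = -316 + q (j(q) = q - 316 = -316 + q)
j(B) + D(255, (-12 - 9)²) = (-316 - 1/1152) + 178 = -364033/1152 + 178 = -158977/1152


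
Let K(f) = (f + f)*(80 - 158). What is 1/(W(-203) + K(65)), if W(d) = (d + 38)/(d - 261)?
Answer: -464/4704795 ≈ -9.8623e-5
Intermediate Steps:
W(d) = (38 + d)/(-261 + d)
K(f) = -156*f (K(f) = (2*f)*(-78) = -156*f)
1/(W(-203) + K(65)) = 1/((38 - 203)/(-261 - 203) - 156*65) = 1/(-165/(-464) - 10140) = 1/(-1/464*(-165) - 10140) = 1/(165/464 - 10140) = 1/(-4704795/464) = -464/4704795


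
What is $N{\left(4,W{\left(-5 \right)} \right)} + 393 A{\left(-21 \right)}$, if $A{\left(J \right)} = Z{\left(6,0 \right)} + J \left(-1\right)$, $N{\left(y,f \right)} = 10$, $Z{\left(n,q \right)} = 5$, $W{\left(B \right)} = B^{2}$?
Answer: $10228$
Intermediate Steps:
$A{\left(J \right)} = 5 - J$ ($A{\left(J \right)} = 5 + J \left(-1\right) = 5 - J$)
$N{\left(4,W{\left(-5 \right)} \right)} + 393 A{\left(-21 \right)} = 10 + 393 \left(5 - -21\right) = 10 + 393 \left(5 + 21\right) = 10 + 393 \cdot 26 = 10 + 10218 = 10228$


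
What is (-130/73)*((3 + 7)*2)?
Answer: -2600/73 ≈ -35.616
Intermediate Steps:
(-130/73)*((3 + 7)*2) = (-130*1/73)*(10*2) = -130/73*20 = -2600/73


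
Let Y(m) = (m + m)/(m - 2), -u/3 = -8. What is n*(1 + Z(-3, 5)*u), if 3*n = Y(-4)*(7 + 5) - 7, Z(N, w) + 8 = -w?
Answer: -933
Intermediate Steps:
Z(N, w) = -8 - w
u = 24 (u = -3*(-8) = 24)
Y(m) = 2*m/(-2 + m) (Y(m) = (2*m)/(-2 + m) = 2*m/(-2 + m))
n = 3 (n = ((2*(-4)/(-2 - 4))*(7 + 5) - 7)/3 = ((2*(-4)/(-6))*12 - 7)/3 = ((2*(-4)*(-1/6))*12 - 7)/3 = ((4/3)*12 - 7)/3 = (16 - 7)/3 = (1/3)*9 = 3)
n*(1 + Z(-3, 5)*u) = 3*(1 + (-8 - 1*5)*24) = 3*(1 + (-8 - 5)*24) = 3*(1 - 13*24) = 3*(1 - 312) = 3*(-311) = -933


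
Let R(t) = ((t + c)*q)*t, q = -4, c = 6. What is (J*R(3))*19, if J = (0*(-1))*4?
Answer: 0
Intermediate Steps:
J = 0 (J = 0*4 = 0)
R(t) = t*(-24 - 4*t) (R(t) = ((t + 6)*(-4))*t = ((6 + t)*(-4))*t = (-24 - 4*t)*t = t*(-24 - 4*t))
(J*R(3))*19 = (0*(-4*3*(6 + 3)))*19 = (0*(-4*3*9))*19 = (0*(-108))*19 = 0*19 = 0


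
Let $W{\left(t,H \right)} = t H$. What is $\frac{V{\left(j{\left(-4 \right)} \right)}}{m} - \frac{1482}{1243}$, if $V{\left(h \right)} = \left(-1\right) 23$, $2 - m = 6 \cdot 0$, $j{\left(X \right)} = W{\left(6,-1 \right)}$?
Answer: $- \frac{31553}{2486} \approx -12.692$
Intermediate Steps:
$W{\left(t,H \right)} = H t$
$j{\left(X \right)} = -6$ ($j{\left(X \right)} = \left(-1\right) 6 = -6$)
$m = 2$ ($m = 2 - 6 \cdot 0 = 2 - 0 = 2 + 0 = 2$)
$V{\left(h \right)} = -23$
$\frac{V{\left(j{\left(-4 \right)} \right)}}{m} - \frac{1482}{1243} = - \frac{23}{2} - \frac{1482}{1243} = - \frac{31553}{2486}$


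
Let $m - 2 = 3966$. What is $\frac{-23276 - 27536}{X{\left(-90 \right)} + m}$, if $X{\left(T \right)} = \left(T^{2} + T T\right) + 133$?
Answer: $- \frac{50812}{20301} \approx -2.5029$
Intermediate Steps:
$X{\left(T \right)} = 133 + 2 T^{2}$ ($X{\left(T \right)} = \left(T^{2} + T^{2}\right) + 133 = 2 T^{2} + 133 = 133 + 2 T^{2}$)
$m = 3968$ ($m = 2 + 3966 = 3968$)
$\frac{-23276 - 27536}{X{\left(-90 \right)} + m} = \frac{-23276 - 27536}{\left(133 + 2 \left(-90\right)^{2}\right) + 3968} = - \frac{50812}{\left(133 + 2 \cdot 8100\right) + 3968} = - \frac{50812}{\left(133 + 16200\right) + 3968} = - \frac{50812}{16333 + 3968} = - \frac{50812}{20301}$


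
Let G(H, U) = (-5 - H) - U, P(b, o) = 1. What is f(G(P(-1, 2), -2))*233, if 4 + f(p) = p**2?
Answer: 2796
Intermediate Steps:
G(H, U) = -5 - H - U
f(p) = -4 + p**2
f(G(P(-1, 2), -2))*233 = (-4 + (-5 - 1*1 - 1*(-2))**2)*233 = (-4 + (-5 - 1 + 2)**2)*233 = (-4 + (-4)**2)*233 = (-4 + 16)*233 = 12*233 = 2796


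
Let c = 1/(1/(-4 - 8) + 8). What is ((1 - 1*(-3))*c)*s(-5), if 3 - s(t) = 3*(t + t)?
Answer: 1584/95 ≈ 16.674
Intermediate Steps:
s(t) = 3 - 6*t (s(t) = 3 - 3*(t + t) = 3 - 3*2*t = 3 - 6*t)
c = 12/95 (c = 1/(1/(-12) + 8) = 1/(-1/12 + 8) = 1/(95/12) = 12/95 ≈ 0.12632)
((1 - 1*(-3))*c)*s(-5) = ((1 - 1*(-3))*(12/95))*(3 - 6*(-5)) = ((1 + 3)*(12/95))*(3 + 30) = (4*(12/95))*33 = (48/95)*33 = 1584/95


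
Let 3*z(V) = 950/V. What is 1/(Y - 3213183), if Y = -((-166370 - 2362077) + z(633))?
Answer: -1899/1300314614 ≈ -1.4604e-6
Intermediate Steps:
z(V) = 950/(3*V) (z(V) = (950/V)/3 = 950/(3*V))
Y = 4801519903/1899 (Y = -((-166370 - 2362077) + (950/3)/633) = -(-2528447 + (950/3)*(1/633)) = -(-2528447 + 950/1899) = -1*(-4801519903/1899) = 4801519903/1899 ≈ 2.5284e+6)
1/(Y - 3213183) = 1/(4801519903/1899 - 3213183) = 1/(-1300314614/1899) = -1899/1300314614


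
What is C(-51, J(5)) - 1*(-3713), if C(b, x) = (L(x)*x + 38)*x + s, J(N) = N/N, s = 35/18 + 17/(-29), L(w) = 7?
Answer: 1962385/522 ≈ 3759.4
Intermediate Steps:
s = 709/522 (s = 35*(1/18) + 17*(-1/29) = 35/18 - 17/29 = 709/522 ≈ 1.3582)
J(N) = 1
C(b, x) = 709/522 + x*(38 + 7*x) (C(b, x) = (7*x + 38)*x + 709/522 = (38 + 7*x)*x + 709/522 = x*(38 + 7*x) + 709/522 = 709/522 + x*(38 + 7*x))
C(-51, J(5)) - 1*(-3713) = (709/522 + 7*1² + 38*1) - 1*(-3713) = (709/522 + 7*1 + 38) + 3713 = (709/522 + 7 + 38) + 3713 = 24199/522 + 3713 = 1962385/522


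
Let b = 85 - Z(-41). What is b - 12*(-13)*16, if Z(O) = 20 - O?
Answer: 2520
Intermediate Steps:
b = 24 (b = 85 - (20 - 1*(-41)) = 85 - (20 + 41) = 85 - 1*61 = 85 - 61 = 24)
b - 12*(-13)*16 = 24 - 12*(-13)*16 = 24 + 156*16 = 24 + 2496 = 2520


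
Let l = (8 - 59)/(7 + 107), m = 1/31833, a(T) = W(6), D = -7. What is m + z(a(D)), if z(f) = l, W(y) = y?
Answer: -541123/1209654 ≈ -0.44734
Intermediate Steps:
a(T) = 6
m = 1/31833 ≈ 3.1414e-5
l = -17/38 (l = -51/114 = -51*1/114 = -17/38 ≈ -0.44737)
z(f) = -17/38
m + z(a(D)) = 1/31833 - 17/38 = -541123/1209654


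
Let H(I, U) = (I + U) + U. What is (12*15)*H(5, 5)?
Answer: 2700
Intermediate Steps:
H(I, U) = I + 2*U
(12*15)*H(5, 5) = (12*15)*(5 + 2*5) = 180*(5 + 10) = 180*15 = 2700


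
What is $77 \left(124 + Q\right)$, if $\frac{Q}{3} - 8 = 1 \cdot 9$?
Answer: $13475$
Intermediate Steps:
$Q = 51$ ($Q = 24 + 3 \cdot 1 \cdot 9 = 24 + 3 \cdot 9 = 24 + 27 = 51$)
$77 \left(124 + Q\right) = 77 \left(124 + 51\right) = 77 \cdot 175 = 13475$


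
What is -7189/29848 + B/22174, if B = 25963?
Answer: 3382059/3636536 ≈ 0.93002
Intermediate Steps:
-7189/29848 + B/22174 = -7189/29848 + 25963/22174 = -7189*1/29848 + 25963*(1/22174) = -79/328 + 25963/22174 = 3382059/3636536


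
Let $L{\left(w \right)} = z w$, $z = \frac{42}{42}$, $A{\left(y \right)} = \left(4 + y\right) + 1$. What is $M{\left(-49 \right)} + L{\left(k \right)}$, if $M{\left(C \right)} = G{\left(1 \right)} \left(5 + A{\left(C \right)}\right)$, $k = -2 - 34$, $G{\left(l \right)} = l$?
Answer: $-75$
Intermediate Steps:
$A{\left(y \right)} = 5 + y$
$z = 1$ ($z = 42 \cdot \frac{1}{42} = 1$)
$k = -36$ ($k = -2 - 34 = -36$)
$M{\left(C \right)} = 10 + C$ ($M{\left(C \right)} = 1 \left(5 + \left(5 + C\right)\right) = 1 \left(10 + C\right) = 10 + C$)
$L{\left(w \right)} = w$ ($L{\left(w \right)} = 1 w = w$)
$M{\left(-49 \right)} + L{\left(k \right)} = \left(10 - 49\right) - 36 = -39 - 36 = -75$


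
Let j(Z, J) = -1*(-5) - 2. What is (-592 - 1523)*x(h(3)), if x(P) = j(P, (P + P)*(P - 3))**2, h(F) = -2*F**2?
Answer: -19035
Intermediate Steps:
j(Z, J) = 3 (j(Z, J) = 5 - 2 = 3)
x(P) = 9 (x(P) = 3**2 = 9)
(-592 - 1523)*x(h(3)) = (-592 - 1523)*9 = -2115*9 = -19035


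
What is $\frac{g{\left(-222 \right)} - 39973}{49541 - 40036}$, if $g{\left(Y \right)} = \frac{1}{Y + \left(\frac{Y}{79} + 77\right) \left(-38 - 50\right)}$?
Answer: $- \frac{21317840817}{5069073530} \approx -4.2055$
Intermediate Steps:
$g{\left(Y \right)} = \frac{1}{-6776 - \frac{9 Y}{79}}$ ($g{\left(Y \right)} = \frac{1}{Y + \left(Y \frac{1}{79} + 77\right) \left(-88\right)} = \frac{1}{Y + \left(\frac{Y}{79} + 77\right) \left(-88\right)} = \frac{1}{Y + \left(77 + \frac{Y}{79}\right) \left(-88\right)} = \frac{1}{Y - \left(6776 + \frac{88 Y}{79}\right)} = \frac{1}{-6776 - \frac{9 Y}{79}}$)
$\frac{g{\left(-222 \right)} - 39973}{49541 - 40036} = \frac{- \frac{79}{535304 + 9 \left(-222\right)} - 39973}{49541 - 40036} = \frac{- \frac{79}{535304 - 1998} - 39973}{9505} = \left(- \frac{79}{533306} - 39973\right) \frac{1}{9505} = \left(- \frac{21317840817}{533306}\right) \frac{1}{9505} = - \frac{21317840817}{5069073530}$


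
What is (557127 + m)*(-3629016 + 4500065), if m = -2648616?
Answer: -1821789401961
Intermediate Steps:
(557127 + m)*(-3629016 + 4500065) = (557127 - 2648616)*(-3629016 + 4500065) = -2091489*871049 = -1821789401961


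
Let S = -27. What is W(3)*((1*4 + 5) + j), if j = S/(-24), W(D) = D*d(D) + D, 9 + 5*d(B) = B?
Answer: -243/40 ≈ -6.0750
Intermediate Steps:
d(B) = -9/5 + B/5
W(D) = D + D*(-9/5 + D/5) (W(D) = D*(-9/5 + D/5) + D = D + D*(-9/5 + D/5))
j = 9/8 (j = -27/(-24) = -27*(-1/24) = 9/8 ≈ 1.1250)
W(3)*((1*4 + 5) + j) = ((⅕)*3*(-4 + 3))*((1*4 + 5) + 9/8) = ((⅕)*3*(-1))*((4 + 5) + 9/8) = -3*(9 + 9/8)/5 = -⅗*81/8 = -243/40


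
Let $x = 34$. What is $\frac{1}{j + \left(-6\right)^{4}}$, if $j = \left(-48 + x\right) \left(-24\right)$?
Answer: $\frac{1}{1632} \approx 0.00061275$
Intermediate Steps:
$j = 336$ ($j = \left(-48 + 34\right) \left(-24\right) = \left(-14\right) \left(-24\right) = 336$)
$\frac{1}{j + \left(-6\right)^{4}} = \frac{1}{336 + \left(-6\right)^{4}} = \frac{1}{336 + 1296} = \frac{1}{1632}$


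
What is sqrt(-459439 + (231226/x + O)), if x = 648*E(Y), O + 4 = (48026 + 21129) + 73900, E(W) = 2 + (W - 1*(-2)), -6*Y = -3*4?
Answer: I*sqrt(3689655954)/108 ≈ 562.43*I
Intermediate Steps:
Y = 2 (Y = -(-1)*4/2 = -1/6*(-12) = 2)
E(W) = 4 + W (E(W) = 2 + (W + 2) = 2 + (2 + W) = 4 + W)
O = 143051 (O = -4 + ((48026 + 21129) + 73900) = -4 + (69155 + 73900) = -4 + 143055 = 143051)
x = 3888 (x = 648*(4 + 2) = 648*6 = 3888)
sqrt(-459439 + (231226/x + O)) = sqrt(-459439 + (231226/3888 + 143051)) = sqrt(-459439 + (231226*(1/3888) + 143051)) = sqrt(-459439 + (115613/1944 + 143051)) = sqrt(-459439 + 278206757/1944) = sqrt(-614942659/1944) = I*sqrt(3689655954)/108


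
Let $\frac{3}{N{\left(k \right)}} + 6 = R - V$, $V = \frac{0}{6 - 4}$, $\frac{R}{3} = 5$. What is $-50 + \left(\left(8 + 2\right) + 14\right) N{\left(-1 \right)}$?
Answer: $-42$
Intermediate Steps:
$R = 15$ ($R = 3 \cdot 5 = 15$)
$V = 0$ ($V = \frac{0}{6 - 4} = \frac{0}{2} = 0 \cdot \frac{1}{2} = 0$)
$N{\left(k \right)} = \frac{1}{3}$ ($N{\left(k \right)} = \frac{3}{-6 + \left(15 - 0\right)} = \frac{3}{-6 + \left(15 + 0\right)} = \frac{3}{-6 + 15} = \frac{3}{9} = 3 \cdot \frac{1}{9} = \frac{1}{3}$)
$-50 + \left(\left(8 + 2\right) + 14\right) N{\left(-1 \right)} = -50 + \left(\left(8 + 2\right) + 14\right) \frac{1}{3} = -50 + \left(10 + 14\right) \frac{1}{3} = -50 + 24 \cdot \frac{1}{3} = -50 + 8 = -42$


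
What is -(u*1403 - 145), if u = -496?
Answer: 696033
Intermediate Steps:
-(u*1403 - 145) = -(-496*1403 - 145) = -(-695888 - 145) = -1*(-696033) = 696033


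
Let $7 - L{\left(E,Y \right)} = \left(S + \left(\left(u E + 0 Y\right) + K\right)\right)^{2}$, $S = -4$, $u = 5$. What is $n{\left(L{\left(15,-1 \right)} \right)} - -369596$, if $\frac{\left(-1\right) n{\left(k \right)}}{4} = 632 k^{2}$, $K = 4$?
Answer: $-79788174276$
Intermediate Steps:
$L{\left(E,Y \right)} = 7 - 25 E^{2}$ ($L{\left(E,Y \right)} = 7 - \left(-4 + \left(\left(5 E + 0 Y\right) + 4\right)\right)^{2} = 7 - \left(-4 + \left(\left(5 E + 0\right) + 4\right)\right)^{2} = 7 - \left(-4 + \left(5 E + 4\right)\right)^{2} = 7 - \left(-4 + \left(4 + 5 E\right)\right)^{2} = 7 - \left(5 E\right)^{2} = 7 - 25 E^{2}$)
$n{\left(k \right)} = - 2528 k^{2}$ ($n{\left(k \right)} = - 4 \cdot 632 k^{2} = - 2528 k^{2}$)
$n{\left(L{\left(15,-1 \right)} \right)} - -369596 = - 2528 \left(7 - 25 \cdot 15^{2}\right)^{2} - -369596 = - 2528 \left(7 - 5625\right)^{2} + 369596 = - 2528 \left(-5618\right)^{2} + 369596 = \left(-2528\right) 31561924 + 369596 = -79788543872 + 369596 = -79788174276$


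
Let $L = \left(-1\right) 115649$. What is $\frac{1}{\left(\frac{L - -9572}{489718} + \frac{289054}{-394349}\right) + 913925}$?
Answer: $\frac{193119803582}{176496833102373705} \approx 1.0942 \cdot 10^{-6}$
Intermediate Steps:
$L = -115649$
$\frac{1}{\left(\frac{L - -9572}{489718} + \frac{289054}{-394349}\right) + 913925} = \frac{1}{\left(\frac{-115649 - -9572}{489718} + \frac{289054}{-394349}\right) + 913925} = \frac{1}{\left(\left(-115649 + 9572\right) \frac{1}{489718} + 289054 \left(- \frac{1}{394349}\right)\right) + 913925} = \frac{1}{\left(\left(-106077\right) \frac{1}{489718} - \frac{289054}{394349}\right) + 913925} = \frac{1}{\left(- \frac{106077}{489718} - \frac{289054}{394349}\right) + 913925} = \frac{1}{- \frac{183386305645}{193119803582} + 913925} = \frac{1}{\frac{176496833102373705}{193119803582}} = \frac{193119803582}{176496833102373705}$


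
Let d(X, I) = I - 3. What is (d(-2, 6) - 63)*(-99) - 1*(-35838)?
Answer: 41778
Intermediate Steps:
d(X, I) = -3 + I
(d(-2, 6) - 63)*(-99) - 1*(-35838) = ((-3 + 6) - 63)*(-99) - 1*(-35838) = (3 - 63)*(-99) + 35838 = -60*(-99) + 35838 = 5940 + 35838 = 41778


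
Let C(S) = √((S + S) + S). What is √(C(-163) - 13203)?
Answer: √(-13203 + I*√489) ≈ 0.0962 + 114.9*I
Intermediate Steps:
C(S) = √3*√S (C(S) = √(2*S + S) = √(3*S) = √3*√S)
√(C(-163) - 13203) = √(√3*√(-163) - 13203) = √(√3*(I*√163) - 13203) = √(I*√489 - 13203) = √(-13203 + I*√489)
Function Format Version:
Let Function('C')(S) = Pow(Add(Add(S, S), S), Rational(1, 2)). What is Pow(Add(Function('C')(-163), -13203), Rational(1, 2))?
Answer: Pow(Add(-13203, Mul(I, Pow(489, Rational(1, 2)))), Rational(1, 2)) ≈ Add(0.0962, Mul(114.90, I))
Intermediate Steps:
Function('C')(S) = Mul(Pow(3, Rational(1, 2)), Pow(S, Rational(1, 2))) (Function('C')(S) = Pow(Add(Mul(2, S), S), Rational(1, 2)) = Pow(Mul(3, S), Rational(1, 2)) = Mul(Pow(3, Rational(1, 2)), Pow(S, Rational(1, 2))))
Pow(Add(Function('C')(-163), -13203), Rational(1, 2)) = Pow(Add(Mul(Pow(3, Rational(1, 2)), Pow(-163, Rational(1, 2))), -13203), Rational(1, 2)) = Pow(Add(Mul(Pow(3, Rational(1, 2)), Mul(I, Pow(163, Rational(1, 2)))), -13203), Rational(1, 2)) = Pow(Add(Mul(I, Pow(489, Rational(1, 2))), -13203), Rational(1, 2)) = Pow(Add(-13203, Mul(I, Pow(489, Rational(1, 2)))), Rational(1, 2))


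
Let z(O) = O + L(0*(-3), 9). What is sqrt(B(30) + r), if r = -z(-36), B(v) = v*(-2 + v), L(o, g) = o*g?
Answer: 2*sqrt(219) ≈ 29.597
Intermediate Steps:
L(o, g) = g*o
z(O) = O (z(O) = O + 9*(0*(-3)) = O + 9*0 = O + 0 = O)
r = 36 (r = -1*(-36) = 36)
sqrt(B(30) + r) = sqrt(30*(-2 + 30) + 36) = sqrt(30*28 + 36) = sqrt(840 + 36) = sqrt(876) = 2*sqrt(219)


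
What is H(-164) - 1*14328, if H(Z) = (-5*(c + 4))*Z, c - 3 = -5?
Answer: -12688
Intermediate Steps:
c = -2 (c = 3 - 5 = -2)
H(Z) = -10*Z (H(Z) = (-5*(-2 + 4))*Z = (-5*2)*Z = -10*Z)
H(-164) - 1*14328 = -10*(-164) - 1*14328 = 1640 - 14328 = -12688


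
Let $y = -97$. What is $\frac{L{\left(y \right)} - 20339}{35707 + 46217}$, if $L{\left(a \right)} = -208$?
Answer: $- \frac{6849}{27308} \approx -0.25081$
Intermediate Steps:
$\frac{L{\left(y \right)} - 20339}{35707 + 46217} = \frac{-208 - 20339}{35707 + 46217} = - \frac{20547}{81924} = \left(-20547\right) \frac{1}{81924} = - \frac{6849}{27308}$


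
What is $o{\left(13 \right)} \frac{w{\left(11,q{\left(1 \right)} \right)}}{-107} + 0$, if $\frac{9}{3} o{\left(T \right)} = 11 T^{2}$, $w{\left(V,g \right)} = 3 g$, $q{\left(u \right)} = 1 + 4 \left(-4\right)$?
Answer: $\frac{27885}{107} \approx 260.61$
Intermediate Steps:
$q{\left(u \right)} = -15$ ($q{\left(u \right)} = 1 - 16 = -15$)
$o{\left(T \right)} = \frac{11 T^{2}}{3}$
$o{\left(13 \right)} \frac{w{\left(11,q{\left(1 \right)} \right)}}{-107} + 0 = \frac{11 \cdot 13^{2}}{3} \frac{3 \left(-15\right)}{-107} + 0 = \frac{11}{3} \cdot 169 \left(\left(-45\right) \left(- \frac{1}{107}\right)\right) + 0 = \frac{1859}{3} \cdot \frac{45}{107} + 0 = \frac{27885}{107} + 0 = \frac{27885}{107}$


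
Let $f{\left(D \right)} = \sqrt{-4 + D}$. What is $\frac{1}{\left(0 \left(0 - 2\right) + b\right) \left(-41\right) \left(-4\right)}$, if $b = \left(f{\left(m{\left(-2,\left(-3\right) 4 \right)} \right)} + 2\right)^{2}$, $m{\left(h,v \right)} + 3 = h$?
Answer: $- \frac{5}{27716} - \frac{3 i}{6929} \approx -0.0001804 - 0.00043296 i$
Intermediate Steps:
$m{\left(h,v \right)} = -3 + h$
$b = \left(2 + 3 i\right)^{2}$ ($b = \left(\sqrt{-4 - 5} + 2\right)^{2} = \left(\sqrt{-9} + 2\right)^{2} = \left(3 i + 2\right)^{2} = \left(2 + 3 i\right)^{2} \approx -5.0 + 12.0 i$)
$\frac{1}{\left(0 \left(0 - 2\right) + b\right) \left(-41\right) \left(-4\right)} = \frac{1}{\left(0 \left(0 - 2\right) - \left(5 - 12 i\right)\right) \left(-41\right) \left(-4\right)} = \frac{1}{\left(0 \left(-2\right) - \left(5 - 12 i\right)\right) \left(-41\right) \left(-4\right)} = \frac{1}{\left(0 - \left(5 - 12 i\right)\right) \left(-41\right) \left(-4\right)} = \frac{1}{\left(-5 + 12 i\right) \left(-41\right) \left(-4\right)} = \frac{1}{\left(205 - 492 i\right) \left(-4\right)} = \frac{1}{-820 + 1968 i} = \frac{-820 - 1968 i}{4545424}$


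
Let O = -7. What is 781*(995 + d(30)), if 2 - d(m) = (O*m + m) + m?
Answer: 895807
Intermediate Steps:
d(m) = 2 + 5*m (d(m) = 2 - ((-7*m + m) + m) = 2 - (-6*m + m) = 2 - (-5)*m = 2 + 5*m)
781*(995 + d(30)) = 781*(995 + (2 + 5*30)) = 781*(995 + (2 + 150)) = 781*(995 + 152) = 781*1147 = 895807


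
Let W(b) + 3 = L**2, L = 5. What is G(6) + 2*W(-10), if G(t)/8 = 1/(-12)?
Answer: 130/3 ≈ 43.333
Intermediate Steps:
W(b) = 22 (W(b) = -3 + 5**2 = -3 + 25 = 22)
G(t) = -2/3 (G(t) = 8/(-12) = 8*(-1/12) = -2/3)
G(6) + 2*W(-10) = -2/3 + 2*22 = -2/3 + 44 = 130/3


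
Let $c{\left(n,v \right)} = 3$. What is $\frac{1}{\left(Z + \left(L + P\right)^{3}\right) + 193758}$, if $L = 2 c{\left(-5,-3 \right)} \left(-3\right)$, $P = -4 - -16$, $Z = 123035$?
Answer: $\frac{1}{316577} \approx 3.1588 \cdot 10^{-6}$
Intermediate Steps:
$P = 12$ ($P = -4 + 16 = 12$)
$L = -18$ ($L = 2 \cdot 3 \left(-3\right) = 6 \left(-3\right) = -18$)
$\frac{1}{\left(Z + \left(L + P\right)^{3}\right) + 193758} = \frac{1}{\left(123035 + \left(-18 + 12\right)^{3}\right) + 193758} = \frac{1}{\left(123035 + \left(-6\right)^{3}\right) + 193758} = \frac{1}{\left(123035 - 216\right) + 193758} = \frac{1}{122819 + 193758} = \frac{1}{316577}$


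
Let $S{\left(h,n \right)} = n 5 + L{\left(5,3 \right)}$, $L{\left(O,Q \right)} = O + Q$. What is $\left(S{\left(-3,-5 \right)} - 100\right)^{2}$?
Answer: $13689$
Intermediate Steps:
$S{\left(h,n \right)} = 8 + 5 n$ ($S{\left(h,n \right)} = n 5 + \left(5 + 3\right) = 5 n + 8 = 8 + 5 n$)
$\left(S{\left(-3,-5 \right)} - 100\right)^{2} = \left(\left(8 + 5 \left(-5\right)\right) - 100\right)^{2} = \left(\left(8 - 25\right) - 100\right)^{2} = \left(-17 - 100\right)^{2} = \left(-117\right)^{2} = 13689$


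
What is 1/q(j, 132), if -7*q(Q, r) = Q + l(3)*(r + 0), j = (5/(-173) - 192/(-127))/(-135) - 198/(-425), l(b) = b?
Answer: -1764820575/99953108681 ≈ -0.017656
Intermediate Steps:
j = 114687581/252117225 (j = (5*(-1/173) - 192*(-1/127))*(-1/135) - 198*(-1/425) = (-5/173 + 192/127)*(-1/135) + 198/425 = (32581/21971)*(-1/135) + 198/425 = -32581/2966085 + 198/425 = 114687581/252117225 ≈ 0.45490)
q(Q, r) = -3*r/7 - Q/7 (q(Q, r) = -(Q + 3*(r + 0))/7 = -(Q + 3*r)/7 = -3*r/7 - Q/7)
1/q(j, 132) = 1/(-3/7*132 - ⅐*114687581/252117225) = 1/(-396/7 - 114687581/1764820575) = 1/(-99953108681/1764820575) = -1764820575/99953108681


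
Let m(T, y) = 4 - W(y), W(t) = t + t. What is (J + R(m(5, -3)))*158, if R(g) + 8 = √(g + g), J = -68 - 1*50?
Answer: -19908 + 316*√5 ≈ -19201.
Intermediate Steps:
W(t) = 2*t
m(T, y) = 4 - 2*y
J = -118 (J = -68 - 50 = -118)
R(g) = -8 + √2*√g (R(g) = -8 + √(g + g) = -8 + √(2*g) = -8 + √2*√g)
(J + R(m(5, -3)))*158 = (-118 + (-8 + √2*√(4 - 2*(-3))))*158 = (-118 + (-8 + √2*√(4 + 6)))*158 = (-118 + (-8 + √2*√10))*158 = (-118 + (-8 + 2*√5))*158 = (-126 + 2*√5)*158 = -19908 + 316*√5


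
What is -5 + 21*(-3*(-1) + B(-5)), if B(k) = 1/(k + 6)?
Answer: 79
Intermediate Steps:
B(k) = 1/(6 + k)
-5 + 21*(-3*(-1) + B(-5)) = -5 + 21*(-3*(-1) + 1/(6 - 5)) = -5 + 21*(3 + 1/1) = -5 + 21*(3 + 1) = -5 + 21*4 = -5 + 84 = 79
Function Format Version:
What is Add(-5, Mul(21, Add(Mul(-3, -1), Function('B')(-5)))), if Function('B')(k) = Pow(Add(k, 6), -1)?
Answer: 79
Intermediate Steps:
Function('B')(k) = Pow(Add(6, k), -1)
Add(-5, Mul(21, Add(Mul(-3, -1), Function('B')(-5)))) = Add(-5, Mul(21, Add(Mul(-3, -1), Pow(Add(6, -5), -1)))) = Add(-5, Mul(21, Add(3, Pow(1, -1)))) = Add(-5, Mul(21, Add(3, 1))) = Add(-5, Mul(21, 4)) = Add(-5, 84) = 79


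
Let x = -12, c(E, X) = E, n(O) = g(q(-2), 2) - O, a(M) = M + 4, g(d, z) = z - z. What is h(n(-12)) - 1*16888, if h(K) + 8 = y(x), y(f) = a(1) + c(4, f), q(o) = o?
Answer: -16887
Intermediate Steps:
g(d, z) = 0
a(M) = 4 + M
n(O) = -O (n(O) = 0 - O = -O)
y(f) = 9 (y(f) = (4 + 1) + 4 = 5 + 4 = 9)
h(K) = 1 (h(K) = -8 + 9 = 1)
h(n(-12)) - 1*16888 = 1 - 1*16888 = 1 - 16888 = -16887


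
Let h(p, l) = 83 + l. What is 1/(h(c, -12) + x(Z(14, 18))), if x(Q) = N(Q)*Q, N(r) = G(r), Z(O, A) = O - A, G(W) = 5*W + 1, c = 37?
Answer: 1/147 ≈ 0.0068027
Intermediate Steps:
G(W) = 1 + 5*W
N(r) = 1 + 5*r
x(Q) = Q*(1 + 5*Q) (x(Q) = (1 + 5*Q)*Q = Q*(1 + 5*Q))
1/(h(c, -12) + x(Z(14, 18))) = 1/((83 - 12) + (14 - 1*18)*(1 + 5*(14 - 1*18))) = 1/(71 + (14 - 18)*(1 + 5*(14 - 18))) = 1/(71 - 4*(1 + 5*(-4))) = 1/(71 - 4*(1 - 20)) = 1/(71 - 4*(-19)) = 1/(71 + 76) = 1/147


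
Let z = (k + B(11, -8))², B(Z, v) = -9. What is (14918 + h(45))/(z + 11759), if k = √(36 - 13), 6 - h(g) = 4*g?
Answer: 174908072/140723317 + 265392*√23/140723317 ≈ 1.2520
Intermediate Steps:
h(g) = 6 - 4*g
k = √23 ≈ 4.7958
z = (-9 + √23)² (z = (√23 - 9)² = (-9 + √23)² ≈ 17.675)
(14918 + h(45))/(z + 11759) = (14918 + (6 - 4*45))/((9 - √23)² + 11759) = (14918 + (6 - 180))/(11759 + (9 - √23)²) = (14918 - 174)/(11759 + (9 - √23)²) = 14744/(11759 + (9 - √23)²)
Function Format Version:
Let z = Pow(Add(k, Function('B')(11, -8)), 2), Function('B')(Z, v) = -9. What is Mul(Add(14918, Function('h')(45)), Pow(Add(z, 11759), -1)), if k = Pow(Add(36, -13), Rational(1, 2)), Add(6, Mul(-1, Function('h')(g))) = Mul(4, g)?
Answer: Add(Rational(174908072, 140723317), Mul(Rational(265392, 140723317), Pow(23, Rational(1, 2)))) ≈ 1.2520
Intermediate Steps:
Function('h')(g) = Add(6, Mul(-4, g)) (Function('h')(g) = Add(6, Mul(-1, Mul(4, g))) = Add(6, Mul(-4, g)))
k = Pow(23, Rational(1, 2)) ≈ 4.7958
z = Pow(Add(-9, Pow(23, Rational(1, 2))), 2) (z = Pow(Add(Pow(23, Rational(1, 2)), -9), 2) = Pow(Add(-9, Pow(23, Rational(1, 2))), 2) ≈ 17.675)
Mul(Add(14918, Function('h')(45)), Pow(Add(z, 11759), -1)) = Mul(Add(14918, Add(6, Mul(-4, 45))), Pow(Add(Pow(Add(9, Mul(-1, Pow(23, Rational(1, 2)))), 2), 11759), -1)) = Mul(Add(14918, Add(6, -180)), Pow(Add(11759, Pow(Add(9, Mul(-1, Pow(23, Rational(1, 2)))), 2)), -1)) = Mul(Add(14918, -174), Pow(Add(11759, Pow(Add(9, Mul(-1, Pow(23, Rational(1, 2)))), 2)), -1)) = Mul(14744, Pow(Add(11759, Pow(Add(9, Mul(-1, Pow(23, Rational(1, 2)))), 2)), -1))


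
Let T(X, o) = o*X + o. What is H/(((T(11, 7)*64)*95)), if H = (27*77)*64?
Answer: 99/380 ≈ 0.26053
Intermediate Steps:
T(X, o) = o + X*o (T(X, o) = X*o + o = o + X*o)
H = 133056 (H = 2079*64 = 133056)
H/(((T(11, 7)*64)*95)) = 133056/((((7*(1 + 11))*64)*95)) = 133056/((((7*12)*64)*95)) = 133056/(((84*64)*95)) = 133056/((5376*95)) = 133056/510720 = 133056*(1/510720) = 99/380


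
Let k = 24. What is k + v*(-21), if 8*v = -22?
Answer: 327/4 ≈ 81.750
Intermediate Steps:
v = -11/4 (v = (1/8)*(-22) = -11/4 ≈ -2.7500)
k + v*(-21) = 24 - 11/4*(-21) = 24 + 231/4 = 327/4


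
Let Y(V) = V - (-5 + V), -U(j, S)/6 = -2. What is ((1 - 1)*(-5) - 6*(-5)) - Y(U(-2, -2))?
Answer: 25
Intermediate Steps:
U(j, S) = 12 (U(j, S) = -6*(-2) = 12)
Y(V) = 5 (Y(V) = V - (-5 + V) = V + (5 - V) = 5)
((1 - 1)*(-5) - 6*(-5)) - Y(U(-2, -2)) = ((1 - 1)*(-5) - 6*(-5)) - 1*5 = (0*(-5) + 30) - 5 = (0 + 30) - 5 = 30 - 5 = 25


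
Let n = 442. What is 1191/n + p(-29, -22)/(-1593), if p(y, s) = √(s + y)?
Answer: 1191/442 - I*√51/1593 ≈ 2.6946 - 0.004483*I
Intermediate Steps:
1191/n + p(-29, -22)/(-1593) = 1191/442 + √(-22 - 29)/(-1593) = 1191*(1/442) + √(-51)*(-1/1593) = 1191/442 + (I*√51)*(-1/1593) = 1191/442 - I*√51/1593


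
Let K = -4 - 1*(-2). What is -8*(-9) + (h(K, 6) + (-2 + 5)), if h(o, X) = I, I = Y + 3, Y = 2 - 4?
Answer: 76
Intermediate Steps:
K = -2 (K = -4 + 2 = -2)
Y = -2
I = 1 (I = -2 + 3 = 1)
h(o, X) = 1
-8*(-9) + (h(K, 6) + (-2 + 5)) = -8*(-9) + (1 + (-2 + 5)) = 72 + (1 + 3) = 72 + 4 = 76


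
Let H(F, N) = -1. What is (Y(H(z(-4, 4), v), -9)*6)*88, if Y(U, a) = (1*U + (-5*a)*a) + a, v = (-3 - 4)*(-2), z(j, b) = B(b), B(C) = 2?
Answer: -219120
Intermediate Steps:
z(j, b) = 2
v = 14 (v = -7*(-2) = 14)
Y(U, a) = U + a - 5*a² (Y(U, a) = (U - 5*a²) + a = U + a - 5*a²)
(Y(H(z(-4, 4), v), -9)*6)*88 = ((-1 - 9 - 5*(-9)²)*6)*88 = ((-1 - 9 - 5*81)*6)*88 = ((-1 - 9 - 405)*6)*88 = -415*6*88 = -2490*88 = -219120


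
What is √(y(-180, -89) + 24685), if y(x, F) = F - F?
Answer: √24685 ≈ 157.11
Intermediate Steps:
y(x, F) = 0
√(y(-180, -89) + 24685) = √(0 + 24685) = √24685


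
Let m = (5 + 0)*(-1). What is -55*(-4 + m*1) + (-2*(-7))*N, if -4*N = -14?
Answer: 544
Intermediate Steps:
N = 7/2 (N = -¼*(-14) = 7/2 ≈ 3.5000)
m = -5 (m = 5*(-1) = -5)
-55*(-4 + m*1) + (-2*(-7))*N = -55*(-4 - 5*1) - 2*(-7)*(7/2) = -55*(-4 - 5) + 14*(7/2) = -55*(-9) + 49 = 495 + 49 = 544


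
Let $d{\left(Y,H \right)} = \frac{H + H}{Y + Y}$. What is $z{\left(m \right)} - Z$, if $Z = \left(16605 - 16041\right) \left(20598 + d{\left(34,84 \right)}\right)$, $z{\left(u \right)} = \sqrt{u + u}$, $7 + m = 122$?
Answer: $- \frac{197517312}{17} + \sqrt{230} \approx -1.1619 \cdot 10^{7}$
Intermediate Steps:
$m = 115$ ($m = -7 + 122 = 115$)
$d{\left(Y,H \right)} = \frac{H}{Y}$ ($d{\left(Y,H \right)} = \frac{2 H}{2 Y} = 2 H \frac{1}{2 Y} = \frac{H}{Y}$)
$z{\left(u \right)} = \sqrt{2} \sqrt{u}$ ($z{\left(u \right)} = \sqrt{2 u} = \sqrt{2} \sqrt{u}$)
$Z = \frac{197517312}{17}$ ($Z = \left(16605 - 16041\right) \left(20598 + \frac{84}{34}\right) = 564 \left(20598 + 84 \cdot \frac{1}{34}\right) = 564 \left(20598 + \frac{42}{17}\right) = 564 \cdot \frac{350208}{17} = \frac{197517312}{17} \approx 1.1619 \cdot 10^{7}$)
$z{\left(m \right)} - Z = \sqrt{2} \sqrt{115} - \frac{197517312}{17} = \sqrt{230} - \frac{197517312}{17} = - \frac{197517312}{17} + \sqrt{230}$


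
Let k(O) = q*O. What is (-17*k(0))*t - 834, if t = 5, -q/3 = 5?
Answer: -834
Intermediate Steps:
q = -15 (q = -3*5 = -15)
k(O) = -15*O
(-17*k(0))*t - 834 = -(-255)*0*5 - 834 = -17*0*5 - 834 = 0*5 - 834 = 0 - 834 = -834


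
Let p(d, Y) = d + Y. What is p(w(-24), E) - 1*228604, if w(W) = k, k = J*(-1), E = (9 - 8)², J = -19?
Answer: -228584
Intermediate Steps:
E = 1 (E = 1² = 1)
k = 19 (k = -19*(-1) = 19)
w(W) = 19
p(d, Y) = Y + d
p(w(-24), E) - 1*228604 = (1 + 19) - 1*228604 = 20 - 228604 = -228584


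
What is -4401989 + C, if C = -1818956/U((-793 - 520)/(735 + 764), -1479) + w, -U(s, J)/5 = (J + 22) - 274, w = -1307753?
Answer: -49419635966/8655 ≈ -5.7100e+6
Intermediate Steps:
U(s, J) = 1260 - 5*J (U(s, J) = -5*((J + 22) - 274) = -5*((22 + J) - 274) = -5*(-252 + J) = 1260 - 5*J)
C = -11320421171/8655 (C = -1818956/(1260 - 5*(-1479)) - 1307753 = -1818956/(1260 + 7395) - 1307753 = -1818956/8655 - 1307753 = -11320421171/8655 ≈ -1.3080e+6)
-4401989 + C = -4401989 - 11320421171/8655 = -49419635966/8655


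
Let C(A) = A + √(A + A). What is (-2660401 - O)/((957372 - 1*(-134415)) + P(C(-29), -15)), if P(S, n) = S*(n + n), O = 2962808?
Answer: -682693186257/132655485761 - 18744030*I*√58/132655485761 ≈ -5.1464 - 0.0010761*I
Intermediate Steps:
C(A) = A + √2*√A (C(A) = A + √(2*A) = A + √2*√A)
P(S, n) = 2*S*n (P(S, n) = S*(2*n) = 2*S*n)
(-2660401 - O)/((957372 - 1*(-134415)) + P(C(-29), -15)) = (-2660401 - 1*2962808)/((957372 - 1*(-134415)) + 2*(-29 + √2*√(-29))*(-15)) = (-2660401 - 2962808)/((957372 + 134415) + 2*(-29 + √2*(I*√29))*(-15)) = -5623209/(1091787 + 2*(-29 + I*√58)*(-15)) = -5623209/(1091787 + (870 - 30*I*√58)) = -5623209/(1092657 - 30*I*√58)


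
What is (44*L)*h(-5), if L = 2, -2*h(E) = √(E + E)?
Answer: -44*I*√10 ≈ -139.14*I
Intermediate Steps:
h(E) = -√2*√E/2 (h(E) = -√(E + E)/2 = -√2*√E/2)
(44*L)*h(-5) = (44*2)*(-√2*√(-5)/2) = 88*(-√2*I*√5/2) = 88*(-I*√10/2) = -44*I*√10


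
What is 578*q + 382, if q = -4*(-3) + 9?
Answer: 12520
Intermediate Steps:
q = 21 (q = 12 + 9 = 21)
578*q + 382 = 578*21 + 382 = 12138 + 382 = 12520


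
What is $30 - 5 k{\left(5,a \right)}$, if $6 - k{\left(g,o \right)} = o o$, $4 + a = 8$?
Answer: $80$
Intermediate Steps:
$a = 4$ ($a = -4 + 8 = 4$)
$k{\left(g,o \right)} = 6 - o^{2}$ ($k{\left(g,o \right)} = 6 - o o = 6 - o^{2}$)
$30 - 5 k{\left(5,a \right)} = 30 - 5 \left(6 - 4^{2}\right) = 30 - 5 \left(6 - 16\right) = 30 - -50 = 30 + 50 = 80$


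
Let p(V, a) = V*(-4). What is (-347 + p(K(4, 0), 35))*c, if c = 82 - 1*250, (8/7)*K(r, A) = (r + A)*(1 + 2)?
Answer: 65352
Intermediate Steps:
K(r, A) = 21*A/8 + 21*r/8 (K(r, A) = 7*((r + A)*(1 + 2))/8 = 7*((A + r)*3)/8 = 7*(3*A + 3*r)/8 = 21*A/8 + 21*r/8)
c = -168 (c = 82 - 250 = -168)
p(V, a) = -4*V
(-347 + p(K(4, 0), 35))*c = (-347 - 4*((21/8)*0 + (21/8)*4))*(-168) = (-347 - 4*(0 + 21/2))*(-168) = (-347 - 4*21/2)*(-168) = (-347 - 42)*(-168) = -389*(-168) = 65352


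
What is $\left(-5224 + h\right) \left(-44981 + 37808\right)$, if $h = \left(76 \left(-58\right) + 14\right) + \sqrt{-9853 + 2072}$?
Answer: $68989914 - 7173 i \sqrt{7781} \approx 6.899 \cdot 10^{7} - 6.3273 \cdot 10^{5} i$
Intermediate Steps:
$h = -4394 + i \sqrt{7781}$ ($h = \left(-4408 + 14\right) + \sqrt{-7781} = -4394 + i \sqrt{7781} \approx -4394.0 + 88.21 i$)
$\left(-5224 + h\right) \left(-44981 + 37808\right) = \left(-5224 - \left(4394 - i \sqrt{7781}\right)\right) \left(-44981 + 37808\right) = \left(-9618 + i \sqrt{7781}\right) \left(-7173\right) = 68989914 - 7173 i \sqrt{7781}$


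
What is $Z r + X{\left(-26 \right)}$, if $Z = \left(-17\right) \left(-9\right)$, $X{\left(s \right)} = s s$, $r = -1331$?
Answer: $-202967$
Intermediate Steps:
$X{\left(s \right)} = s^{2}$
$Z = 153$
$Z r + X{\left(-26 \right)} = 153 \left(-1331\right) + \left(-26\right)^{2} = -203643 + 676 = -202967$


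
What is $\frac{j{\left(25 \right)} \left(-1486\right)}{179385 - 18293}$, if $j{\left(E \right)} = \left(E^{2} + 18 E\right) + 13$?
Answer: $- \frac{23776}{2369} \approx -10.036$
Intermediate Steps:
$j{\left(E \right)} = 13 + E^{2} + 18 E$
$\frac{j{\left(25 \right)} \left(-1486\right)}{179385 - 18293} = \frac{\left(13 + 25^{2} + 18 \cdot 25\right) \left(-1486\right)}{179385 - 18293} = \frac{\left(13 + 625 + 450\right) \left(-1486\right)}{161092} = 1088 \left(-1486\right) \frac{1}{161092} = \left(-1616768\right) \frac{1}{161092} = - \frac{23776}{2369}$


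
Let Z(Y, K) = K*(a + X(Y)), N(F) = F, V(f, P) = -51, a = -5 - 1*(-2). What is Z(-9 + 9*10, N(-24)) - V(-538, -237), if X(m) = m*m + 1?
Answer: -157365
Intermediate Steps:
a = -3 (a = -5 + 2 = -3)
X(m) = 1 + m² (X(m) = m² + 1 = 1 + m²)
Z(Y, K) = K*(-2 + Y²) (Z(Y, K) = K*(-3 + (1 + Y²)) = K*(-2 + Y²))
Z(-9 + 9*10, N(-24)) - V(-538, -237) = -24*(-2 + (-9 + 9*10)²) - 1*(-51) = -24*(-2 + (-9 + 90)²) + 51 = -24*(-2 + 81²) + 51 = -24*(-2 + 6561) + 51 = -24*6559 + 51 = -157416 + 51 = -157365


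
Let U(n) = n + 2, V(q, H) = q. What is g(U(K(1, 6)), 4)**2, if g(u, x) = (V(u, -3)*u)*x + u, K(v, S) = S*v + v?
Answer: 110889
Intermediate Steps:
K(v, S) = v + S*v
U(n) = 2 + n
g(u, x) = u + x*u**2 (g(u, x) = (u*u)*x + u = u**2*x + u = x*u**2 + u = u + x*u**2)
g(U(K(1, 6)), 4)**2 = ((2 + 1*(1 + 6))*(1 + (2 + 1*(1 + 6))*4))**2 = ((2 + 1*7)*(1 + (2 + 1*7)*4))**2 = ((2 + 7)*(1 + (2 + 7)*4))**2 = (9*(1 + 9*4))**2 = (9*(1 + 36))**2 = (9*37)**2 = 333**2 = 110889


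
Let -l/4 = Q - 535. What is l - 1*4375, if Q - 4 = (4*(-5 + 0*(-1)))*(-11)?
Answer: -3131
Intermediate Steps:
Q = 224 (Q = 4 + (4*(-5 + 0*(-1)))*(-11) = 4 + (4*(-5 + 0))*(-11) = 4 + (4*(-5))*(-11) = 4 - 20*(-11) = 4 + 220 = 224)
l = 1244 (l = -4*(224 - 535) = -4*(-311) = 1244)
l - 1*4375 = 1244 - 1*4375 = 1244 - 4375 = -3131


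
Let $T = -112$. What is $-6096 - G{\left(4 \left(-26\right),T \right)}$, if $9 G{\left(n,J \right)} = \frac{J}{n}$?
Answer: $- \frac{713246}{117} \approx -6096.1$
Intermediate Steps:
$G{\left(n,J \right)} = \frac{J}{9 n}$ ($G{\left(n,J \right)} = \frac{J \frac{1}{n}}{9} = \frac{J}{9 n}$)
$-6096 - G{\left(4 \left(-26\right),T \right)} = -6096 - \frac{1}{9} \left(-112\right) \frac{1}{4 \left(-26\right)} = -6096 - \frac{1}{9} \left(-112\right) \frac{1}{-104} = -6096 - \frac{1}{9} \left(-112\right) \left(- \frac{1}{104}\right) = -6096 - \frac{14}{117} = - \frac{713246}{117}$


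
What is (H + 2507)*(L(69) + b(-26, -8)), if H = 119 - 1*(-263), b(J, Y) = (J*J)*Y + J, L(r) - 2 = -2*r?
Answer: -16091730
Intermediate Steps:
L(r) = 2 - 2*r
b(J, Y) = J + Y*J**2 (b(J, Y) = J**2*Y + J = Y*J**2 + J = J + Y*J**2)
H = 382 (H = 119 + 263 = 382)
(H + 2507)*(L(69) + b(-26, -8)) = (382 + 2507)*((2 - 2*69) - 26*(1 - 26*(-8))) = 2889*((2 - 138) - 26*(1 + 208)) = 2889*(-136 - 26*209) = 2889*(-136 - 5434) = 2889*(-5570) = -16091730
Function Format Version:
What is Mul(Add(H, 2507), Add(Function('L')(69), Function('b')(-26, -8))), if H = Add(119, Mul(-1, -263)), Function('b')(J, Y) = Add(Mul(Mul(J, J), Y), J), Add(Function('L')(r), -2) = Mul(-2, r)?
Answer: -16091730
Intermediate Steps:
Function('L')(r) = Add(2, Mul(-2, r))
Function('b')(J, Y) = Add(J, Mul(Y, Pow(J, 2))) (Function('b')(J, Y) = Add(Mul(Pow(J, 2), Y), J) = Add(Mul(Y, Pow(J, 2)), J) = Add(J, Mul(Y, Pow(J, 2))))
H = 382 (H = Add(119, 263) = 382)
Mul(Add(H, 2507), Add(Function('L')(69), Function('b')(-26, -8))) = Mul(Add(382, 2507), Add(Add(2, Mul(-2, 69)), Mul(-26, Add(1, Mul(-26, -8))))) = Mul(2889, Add(Add(2, -138), Mul(-26, Add(1, 208)))) = Mul(2889, Add(-136, Mul(-26, 209))) = Mul(2889, Add(-136, -5434)) = Mul(2889, -5570) = -16091730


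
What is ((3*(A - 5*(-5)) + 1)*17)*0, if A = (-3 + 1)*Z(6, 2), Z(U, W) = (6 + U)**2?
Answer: 0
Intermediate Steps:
A = -288 (A = (-3 + 1)*(6 + 6)**2 = -2*12**2 = -2*144 = -288)
((3*(A - 5*(-5)) + 1)*17)*0 = ((3*(-288 - 5*(-5)) + 1)*17)*0 = ((3*(-288 + 25) + 1)*17)*0 = ((3*(-263) + 1)*17)*0 = ((-789 + 1)*17)*0 = -788*17*0 = -13396*0 = 0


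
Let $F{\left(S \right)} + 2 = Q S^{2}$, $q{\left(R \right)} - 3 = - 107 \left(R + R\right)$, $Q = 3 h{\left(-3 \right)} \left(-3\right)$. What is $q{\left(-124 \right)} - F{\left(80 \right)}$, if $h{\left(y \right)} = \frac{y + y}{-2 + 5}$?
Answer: $-88659$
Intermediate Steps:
$h{\left(y \right)} = \frac{2 y}{3}$
$Q = 18$ ($Q = 3 \cdot \frac{2}{3} \left(-3\right) \left(-3\right) = 3 \left(-2\right) \left(-3\right) = \left(-6\right) \left(-3\right) = 18$)
$q{\left(R \right)} = 3 - 214 R$ ($q{\left(R \right)} = 3 - 107 \left(R + R\right) = 3 - 107 \cdot 2 R = 3 - 214 R$)
$F{\left(S \right)} = -2 + 18 S^{2}$
$q{\left(-124 \right)} - F{\left(80 \right)} = \left(3 - -26536\right) - \left(-2 + 18 \cdot 80^{2}\right) = \left(3 + 26536\right) - \left(-2 + 18 \cdot 6400\right) = 26539 - \left(-2 + 115200\right) = 26539 - 115198 = -88659$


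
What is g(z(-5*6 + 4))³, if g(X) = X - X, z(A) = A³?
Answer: 0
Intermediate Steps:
g(X) = 0
g(z(-5*6 + 4))³ = 0³ = 0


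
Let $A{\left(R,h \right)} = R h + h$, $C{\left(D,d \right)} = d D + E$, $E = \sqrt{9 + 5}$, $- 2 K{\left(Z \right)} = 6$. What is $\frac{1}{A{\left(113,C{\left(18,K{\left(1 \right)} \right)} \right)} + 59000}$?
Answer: $\frac{13211}{698076598} - \frac{57 \sqrt{14}}{1396153196} \approx 1.8772 \cdot 10^{-5}$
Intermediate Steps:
$K{\left(Z \right)} = -3$ ($K{\left(Z \right)} = \left(- \frac{1}{2}\right) 6 = -3$)
$E = \sqrt{14} \approx 3.7417$
$C{\left(D,d \right)} = \sqrt{14} + D d$ ($C{\left(D,d \right)} = d D + \sqrt{14} = D d + \sqrt{14} = \sqrt{14} + D d$)
$A{\left(R,h \right)} = h + R h$
$\frac{1}{A{\left(113,C{\left(18,K{\left(1 \right)} \right)} \right)} + 59000} = \frac{1}{\left(\sqrt{14} + 18 \left(-3\right)\right) \left(1 + 113\right) + 59000} = \frac{1}{\left(\sqrt{14} - 54\right) 114 + 59000} = \frac{1}{\left(-54 + \sqrt{14}\right) 114 + 59000} = \frac{1}{\left(-6156 + 114 \sqrt{14}\right) + 59000} = \frac{1}{52844 + 114 \sqrt{14}}$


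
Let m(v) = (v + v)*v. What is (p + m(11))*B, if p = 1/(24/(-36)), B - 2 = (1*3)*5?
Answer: 8177/2 ≈ 4088.5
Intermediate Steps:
B = 17 (B = 2 + (1*3)*5 = 2 + 3*5 = 2 + 15 = 17)
p = -3/2 (p = 1/(24*(-1/36)) = 1/(-⅔) = -3/2 ≈ -1.5000)
m(v) = 2*v² (m(v) = (2*v)*v = 2*v²)
(p + m(11))*B = (-3/2 + 2*11²)*17 = (-3/2 + 2*121)*17 = (-3/2 + 242)*17 = (481/2)*17 = 8177/2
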